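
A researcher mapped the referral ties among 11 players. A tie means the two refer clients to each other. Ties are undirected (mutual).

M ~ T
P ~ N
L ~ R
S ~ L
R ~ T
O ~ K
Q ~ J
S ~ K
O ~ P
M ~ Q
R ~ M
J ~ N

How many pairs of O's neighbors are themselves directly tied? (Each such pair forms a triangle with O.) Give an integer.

0

O's neighbors are K and P, but none of them are tied to each other, so no triangle contains O.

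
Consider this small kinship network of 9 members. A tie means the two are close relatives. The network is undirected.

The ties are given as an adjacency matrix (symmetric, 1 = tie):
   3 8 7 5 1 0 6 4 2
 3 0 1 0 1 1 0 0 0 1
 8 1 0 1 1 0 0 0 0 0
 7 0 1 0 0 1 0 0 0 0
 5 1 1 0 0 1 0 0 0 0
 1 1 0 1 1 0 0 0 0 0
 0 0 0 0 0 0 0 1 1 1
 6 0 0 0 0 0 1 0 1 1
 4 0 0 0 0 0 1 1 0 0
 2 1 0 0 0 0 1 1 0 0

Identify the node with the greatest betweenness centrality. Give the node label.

3

Unnormalized betweenness of each node: 0:3, 1:3, 2:15, 3:49/3, 4:0, 5:1/3, 6:3, 7:1/3, 8:3.
3 has the largest value, 49/3, making it the main broker — the node through which the most shortest paths run.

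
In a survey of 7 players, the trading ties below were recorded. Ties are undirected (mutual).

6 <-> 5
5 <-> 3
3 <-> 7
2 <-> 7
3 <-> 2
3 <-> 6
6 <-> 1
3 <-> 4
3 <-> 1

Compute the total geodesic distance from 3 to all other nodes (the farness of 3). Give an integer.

6

Distances from 3: 1:1, 2:1, 4:1, 5:1, 6:1, 7:1.
Sum = 1 + 1 + 1 + 1 + 1 + 1 = 6.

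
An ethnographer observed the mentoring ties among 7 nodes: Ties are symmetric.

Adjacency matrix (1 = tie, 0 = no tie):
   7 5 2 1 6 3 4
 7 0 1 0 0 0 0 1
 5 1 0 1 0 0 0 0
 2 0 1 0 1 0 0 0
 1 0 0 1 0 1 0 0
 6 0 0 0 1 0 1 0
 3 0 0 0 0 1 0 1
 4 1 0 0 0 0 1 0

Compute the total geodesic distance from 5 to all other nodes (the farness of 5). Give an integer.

Distances from 5: 1:2, 2:1, 3:3, 4:2, 6:3, 7:1.
Sum = 2 + 1 + 3 + 2 + 3 + 1 = 12.

12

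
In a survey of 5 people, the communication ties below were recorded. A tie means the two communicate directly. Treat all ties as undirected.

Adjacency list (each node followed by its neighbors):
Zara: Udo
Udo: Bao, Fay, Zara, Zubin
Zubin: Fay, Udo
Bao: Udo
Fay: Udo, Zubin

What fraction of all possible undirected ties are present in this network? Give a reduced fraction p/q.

There are 5 edges and 5 nodes, so the maximum possible is C(5,2) = 10.
Density = 5/10 = 1/2.

1/2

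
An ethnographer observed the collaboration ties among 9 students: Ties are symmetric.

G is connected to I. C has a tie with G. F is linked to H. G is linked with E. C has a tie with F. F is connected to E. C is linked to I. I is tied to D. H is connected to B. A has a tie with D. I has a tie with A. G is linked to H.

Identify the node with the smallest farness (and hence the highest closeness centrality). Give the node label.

G

Farness (sum of distances to all others) for each node — A:19, B:22, C:14, D:19, E:17, F:15, G:12, H:15, I:13.
The smallest farness is 12, for G, so G has the highest closeness.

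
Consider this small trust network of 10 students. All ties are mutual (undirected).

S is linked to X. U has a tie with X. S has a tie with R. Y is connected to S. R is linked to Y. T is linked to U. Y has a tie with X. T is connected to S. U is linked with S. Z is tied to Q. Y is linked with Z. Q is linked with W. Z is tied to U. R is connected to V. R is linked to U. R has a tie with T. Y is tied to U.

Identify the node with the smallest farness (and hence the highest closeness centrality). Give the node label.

U

Farness (sum of distances to all others) for each node — Q:22, R:16, S:16, T:18, U:13, V:24, W:30, X:19, Y:14, Z:16.
The smallest farness is 13, for U, so U has the highest closeness.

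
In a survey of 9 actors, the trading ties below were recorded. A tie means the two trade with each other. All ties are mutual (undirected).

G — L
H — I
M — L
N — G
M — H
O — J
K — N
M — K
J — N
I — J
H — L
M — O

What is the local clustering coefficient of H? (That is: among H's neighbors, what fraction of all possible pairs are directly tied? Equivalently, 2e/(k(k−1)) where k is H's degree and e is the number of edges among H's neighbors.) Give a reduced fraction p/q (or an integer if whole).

1/3

H's neighbors: I, L, and M (k = 3).
Possible neighbor pairs: C(3,2) = 3. Edges among them: L–M → e = 1.
Clustering(H) = 1/3.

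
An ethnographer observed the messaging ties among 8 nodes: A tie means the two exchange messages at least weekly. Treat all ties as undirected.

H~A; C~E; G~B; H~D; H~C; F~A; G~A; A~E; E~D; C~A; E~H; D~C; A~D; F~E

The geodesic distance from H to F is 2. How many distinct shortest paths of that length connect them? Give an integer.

2

The shortest distance is 2. The length-2 paths are: H–E–F; H–A–F.
That gives 2 distinct shortest paths.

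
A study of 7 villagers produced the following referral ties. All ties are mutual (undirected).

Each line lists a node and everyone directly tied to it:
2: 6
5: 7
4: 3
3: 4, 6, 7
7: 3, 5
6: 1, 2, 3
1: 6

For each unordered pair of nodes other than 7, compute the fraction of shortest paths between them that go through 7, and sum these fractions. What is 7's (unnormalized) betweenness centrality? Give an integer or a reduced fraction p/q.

Pairs whose geodesics pass through 7 — 1–5: 1; 4–5: 1; 5–6: 1; 5–2: 1; 5–3: 1.
All other pairs contribute 0.
Summing the contributions gives betweenness(7) = 5.

5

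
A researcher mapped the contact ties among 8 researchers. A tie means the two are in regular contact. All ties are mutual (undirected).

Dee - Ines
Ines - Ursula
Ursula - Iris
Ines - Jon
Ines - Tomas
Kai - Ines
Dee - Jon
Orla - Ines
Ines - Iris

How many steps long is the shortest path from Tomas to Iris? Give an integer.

One shortest route is Tomas – Ines – Iris, which uses 2 edges, and Tomas and Iris are not directly tied, so nothing shorter exists. So d(Tomas,Iris) = 2.

2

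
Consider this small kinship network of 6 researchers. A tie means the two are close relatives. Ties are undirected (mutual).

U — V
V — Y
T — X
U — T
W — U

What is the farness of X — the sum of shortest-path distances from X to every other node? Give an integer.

Distances from X: T:1, U:2, V:3, W:3, Y:4.
Sum = 1 + 2 + 3 + 3 + 4 = 13.

13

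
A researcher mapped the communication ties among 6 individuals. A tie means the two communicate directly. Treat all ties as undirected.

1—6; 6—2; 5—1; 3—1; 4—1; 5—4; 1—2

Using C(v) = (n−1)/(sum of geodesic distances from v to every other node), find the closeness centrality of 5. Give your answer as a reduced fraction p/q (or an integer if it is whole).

Distances from 5: 1:1, 2:2, 3:2, 4:1, 6:2. Sum = 8.
n = 6, so closeness = 5/8.

5/8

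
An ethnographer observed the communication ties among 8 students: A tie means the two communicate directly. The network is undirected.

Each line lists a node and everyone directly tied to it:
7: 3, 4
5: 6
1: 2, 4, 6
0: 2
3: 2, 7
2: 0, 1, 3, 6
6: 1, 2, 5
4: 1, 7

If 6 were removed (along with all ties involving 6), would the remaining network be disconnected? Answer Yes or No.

Yes

Removing 6 leaves {5} with no path to {0, 1, 2, 3, 4, and 7}, so the network splits into 2 components. 6 is a cut vertex.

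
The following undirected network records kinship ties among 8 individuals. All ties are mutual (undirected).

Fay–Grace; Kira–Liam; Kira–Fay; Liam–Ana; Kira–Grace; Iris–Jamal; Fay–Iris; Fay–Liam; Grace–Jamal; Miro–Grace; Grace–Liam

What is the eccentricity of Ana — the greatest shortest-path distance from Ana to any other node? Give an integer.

3

Distances from Ana: Fay:2, Grace:2, Iris:3, Jamal:3, Kira:2, Liam:1, Miro:3.
The largest is 3 (to Iris, Miro, and Jamal), so the eccentricity of Ana is 3.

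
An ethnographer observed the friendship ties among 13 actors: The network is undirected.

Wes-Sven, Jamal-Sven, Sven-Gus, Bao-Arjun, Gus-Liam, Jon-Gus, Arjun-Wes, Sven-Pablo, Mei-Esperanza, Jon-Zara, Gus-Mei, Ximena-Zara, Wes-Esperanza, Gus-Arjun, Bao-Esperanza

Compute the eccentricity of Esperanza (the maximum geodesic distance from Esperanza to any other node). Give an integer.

Distances from Esperanza: Arjun:2, Bao:1, Gus:2, Jamal:3, Jon:3, Liam:3, Mei:1, Pablo:3, Sven:2, Wes:1, Ximena:5, Zara:4.
The largest is 5 (to Ximena), so the eccentricity of Esperanza is 5.

5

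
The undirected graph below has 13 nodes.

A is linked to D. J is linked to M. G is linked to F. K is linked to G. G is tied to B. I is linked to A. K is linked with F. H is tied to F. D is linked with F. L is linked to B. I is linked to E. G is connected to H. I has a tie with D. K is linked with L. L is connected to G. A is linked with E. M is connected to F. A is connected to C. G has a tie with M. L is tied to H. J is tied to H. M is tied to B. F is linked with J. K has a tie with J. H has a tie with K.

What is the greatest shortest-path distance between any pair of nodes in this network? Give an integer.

5

Eccentricity of each node (its greatest distance to any other): A:4, B:5, C:5, D:3, E:5, F:3, G:4, H:4, I:4, J:4, K:4, L:5, M:4.
The maximum eccentricity is 5, realized for instance by the pair E–L via E – A – D – F – G – L. So the diameter is 5.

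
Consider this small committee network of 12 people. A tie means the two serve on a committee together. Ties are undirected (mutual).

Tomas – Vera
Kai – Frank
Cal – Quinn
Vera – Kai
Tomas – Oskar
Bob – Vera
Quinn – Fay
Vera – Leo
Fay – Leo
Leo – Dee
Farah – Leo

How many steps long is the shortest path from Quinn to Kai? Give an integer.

4

One shortest route is Quinn – Fay – Leo – Vera – Kai, which uses 4 edges, and at distance 3 from Quinn we only reach {Dee, Farah, Vera}, which does not include Kai. So d(Quinn,Kai) = 4.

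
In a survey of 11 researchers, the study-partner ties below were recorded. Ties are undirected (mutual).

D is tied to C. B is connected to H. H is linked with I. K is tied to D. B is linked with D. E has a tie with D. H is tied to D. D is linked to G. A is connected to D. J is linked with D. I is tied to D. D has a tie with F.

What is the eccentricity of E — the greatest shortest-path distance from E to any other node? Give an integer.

Distances from E: A:2, B:2, C:2, D:1, F:2, G:2, H:2, I:2, J:2, K:2.
The largest is 2 (to C, F, K, H, B, I, J, A, and G), so the eccentricity of E is 2.

2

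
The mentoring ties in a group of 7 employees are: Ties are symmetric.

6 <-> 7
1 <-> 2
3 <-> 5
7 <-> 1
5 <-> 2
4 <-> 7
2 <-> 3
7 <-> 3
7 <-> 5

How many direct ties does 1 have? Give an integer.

1 is directly tied to 2 and 7. That is 2 neighbors, so the degree of 1 is 2.

2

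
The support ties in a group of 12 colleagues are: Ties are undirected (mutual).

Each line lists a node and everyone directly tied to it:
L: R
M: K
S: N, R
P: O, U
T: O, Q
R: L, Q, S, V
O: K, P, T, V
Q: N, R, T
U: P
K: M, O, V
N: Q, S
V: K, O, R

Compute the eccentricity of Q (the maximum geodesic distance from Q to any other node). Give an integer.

4

Distances from Q: K:3, L:2, M:4, N:1, O:2, P:3, R:1, S:2, T:1, U:4, V:2.
The largest is 4 (to M and U), so the eccentricity of Q is 4.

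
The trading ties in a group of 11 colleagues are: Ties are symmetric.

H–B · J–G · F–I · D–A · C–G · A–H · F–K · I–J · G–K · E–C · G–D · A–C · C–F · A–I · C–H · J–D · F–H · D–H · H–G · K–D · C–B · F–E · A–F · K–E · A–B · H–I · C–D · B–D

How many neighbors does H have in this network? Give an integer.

7

H is directly tied to A, B, C, D, F, G, and I. That is 7 neighbors, so the degree of H is 7.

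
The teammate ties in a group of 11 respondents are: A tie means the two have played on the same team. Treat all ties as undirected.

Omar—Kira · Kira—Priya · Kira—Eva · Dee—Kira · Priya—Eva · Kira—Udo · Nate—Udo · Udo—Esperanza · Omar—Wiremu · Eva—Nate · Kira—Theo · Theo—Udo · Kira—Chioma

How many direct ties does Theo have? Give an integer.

Theo is directly tied to Kira and Udo. That is 2 neighbors, so the degree of Theo is 2.

2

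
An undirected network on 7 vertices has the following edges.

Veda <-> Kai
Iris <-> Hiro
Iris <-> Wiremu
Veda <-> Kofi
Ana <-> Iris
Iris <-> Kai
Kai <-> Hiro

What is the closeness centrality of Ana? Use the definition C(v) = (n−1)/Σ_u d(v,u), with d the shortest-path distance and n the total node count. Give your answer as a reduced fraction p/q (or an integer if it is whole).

3/7

Distances from Ana: Hiro:2, Iris:1, Kai:2, Kofi:4, Veda:3, Wiremu:2. Sum = 14.
n = 7, so closeness = 6/14 = 3/7.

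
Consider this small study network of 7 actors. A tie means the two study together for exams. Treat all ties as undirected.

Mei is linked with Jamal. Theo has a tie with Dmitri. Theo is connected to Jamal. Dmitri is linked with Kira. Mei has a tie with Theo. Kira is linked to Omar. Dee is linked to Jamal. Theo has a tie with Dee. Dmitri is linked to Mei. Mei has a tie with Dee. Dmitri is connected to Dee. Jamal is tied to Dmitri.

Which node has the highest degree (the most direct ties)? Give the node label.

Degrees — Dee:4, Dmitri:5, Jamal:4, Kira:2, Mei:4, Omar:1, Theo:4.
The maximum is 5, attained only by Dmitri.

Dmitri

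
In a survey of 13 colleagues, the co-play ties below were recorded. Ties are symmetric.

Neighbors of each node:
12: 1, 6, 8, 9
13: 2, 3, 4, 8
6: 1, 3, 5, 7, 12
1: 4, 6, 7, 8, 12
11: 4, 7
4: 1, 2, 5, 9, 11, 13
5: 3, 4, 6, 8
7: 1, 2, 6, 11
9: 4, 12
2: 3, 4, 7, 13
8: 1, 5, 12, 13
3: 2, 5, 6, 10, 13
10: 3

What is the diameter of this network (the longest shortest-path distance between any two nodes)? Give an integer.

4

Eccentricity of each node (its greatest distance to any other): 1:3, 2:3, 3:3, 4:3, 5:2, 6:2, 7:3, 8:3, 9:4, 10:4, 11:4, 12:3, 13:2.
The maximum eccentricity is 4, realized for instance by the pair 9–10 via 9 – 4 – 2 – 3 – 10. So the diameter is 4.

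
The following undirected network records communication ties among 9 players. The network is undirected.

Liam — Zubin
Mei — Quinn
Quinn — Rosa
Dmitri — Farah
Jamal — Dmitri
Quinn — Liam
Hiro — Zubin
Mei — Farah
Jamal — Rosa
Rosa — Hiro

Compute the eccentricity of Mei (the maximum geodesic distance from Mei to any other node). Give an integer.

Distances from Mei: Dmitri:2, Farah:1, Hiro:3, Jamal:3, Liam:2, Quinn:1, Rosa:2, Zubin:3.
The largest is 3 (to Jamal, Hiro, and Zubin), so the eccentricity of Mei is 3.

3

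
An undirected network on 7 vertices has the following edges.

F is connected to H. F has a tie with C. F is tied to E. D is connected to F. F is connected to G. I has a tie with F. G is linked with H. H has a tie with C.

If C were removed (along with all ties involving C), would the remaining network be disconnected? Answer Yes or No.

Even without C, every remaining node can still reach every other (the residual graph is connected), so C is not a cut vertex.

No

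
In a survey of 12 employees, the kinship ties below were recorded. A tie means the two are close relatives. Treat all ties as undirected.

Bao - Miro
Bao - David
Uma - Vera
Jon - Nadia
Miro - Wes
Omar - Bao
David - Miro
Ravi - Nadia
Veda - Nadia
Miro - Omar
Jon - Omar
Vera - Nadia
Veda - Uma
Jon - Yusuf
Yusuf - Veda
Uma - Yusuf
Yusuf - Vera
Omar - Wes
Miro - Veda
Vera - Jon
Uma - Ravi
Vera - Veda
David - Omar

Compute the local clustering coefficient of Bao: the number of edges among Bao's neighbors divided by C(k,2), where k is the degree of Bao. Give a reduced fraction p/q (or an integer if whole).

Bao's neighbors: David, Miro, and Omar (k = 3).
Possible neighbor pairs: C(3,2) = 3. Edges among them: David–Miro, David–Omar, Miro–Omar → e = 3.
Clustering(Bao) = 3/3 = 1.

1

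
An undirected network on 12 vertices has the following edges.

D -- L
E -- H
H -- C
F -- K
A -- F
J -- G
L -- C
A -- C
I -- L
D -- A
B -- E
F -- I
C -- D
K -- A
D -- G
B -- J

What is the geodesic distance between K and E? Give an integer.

4

One shortest route is K – A – C – H – E, which uses 4 edges, and at distance 3 from K we only reach {G, H, L}, which does not include E. So d(K,E) = 4.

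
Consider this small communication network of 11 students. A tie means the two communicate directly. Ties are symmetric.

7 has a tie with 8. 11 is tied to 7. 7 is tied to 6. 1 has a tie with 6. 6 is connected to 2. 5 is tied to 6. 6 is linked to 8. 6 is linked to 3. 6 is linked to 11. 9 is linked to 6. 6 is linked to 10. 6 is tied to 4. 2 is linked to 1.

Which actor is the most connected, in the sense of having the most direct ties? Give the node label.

6

Degrees — 1:2, 2:2, 3:1, 4:1, 5:1, 6:10, 7:3, 8:2, 9:1, 10:1, 11:2.
The maximum is 10, attained only by 6.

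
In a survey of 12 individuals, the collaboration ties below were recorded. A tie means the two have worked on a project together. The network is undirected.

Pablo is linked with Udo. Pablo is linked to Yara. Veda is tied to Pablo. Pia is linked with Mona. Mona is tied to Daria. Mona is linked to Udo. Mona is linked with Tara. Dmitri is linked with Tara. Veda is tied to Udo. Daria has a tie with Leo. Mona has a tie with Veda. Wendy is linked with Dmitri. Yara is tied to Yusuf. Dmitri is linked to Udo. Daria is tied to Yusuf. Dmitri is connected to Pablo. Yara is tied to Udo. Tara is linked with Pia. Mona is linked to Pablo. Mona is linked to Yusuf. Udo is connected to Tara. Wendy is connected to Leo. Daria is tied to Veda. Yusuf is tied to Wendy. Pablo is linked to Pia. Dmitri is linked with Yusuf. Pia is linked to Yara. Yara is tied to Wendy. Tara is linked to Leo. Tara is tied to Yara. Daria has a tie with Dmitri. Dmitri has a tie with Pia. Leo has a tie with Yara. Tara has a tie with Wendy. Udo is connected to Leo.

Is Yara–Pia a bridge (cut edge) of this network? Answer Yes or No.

No

Even without that edge, Yara still reaches Pia via Yara – Pablo – Pia, so the network stays connected. Not a bridge.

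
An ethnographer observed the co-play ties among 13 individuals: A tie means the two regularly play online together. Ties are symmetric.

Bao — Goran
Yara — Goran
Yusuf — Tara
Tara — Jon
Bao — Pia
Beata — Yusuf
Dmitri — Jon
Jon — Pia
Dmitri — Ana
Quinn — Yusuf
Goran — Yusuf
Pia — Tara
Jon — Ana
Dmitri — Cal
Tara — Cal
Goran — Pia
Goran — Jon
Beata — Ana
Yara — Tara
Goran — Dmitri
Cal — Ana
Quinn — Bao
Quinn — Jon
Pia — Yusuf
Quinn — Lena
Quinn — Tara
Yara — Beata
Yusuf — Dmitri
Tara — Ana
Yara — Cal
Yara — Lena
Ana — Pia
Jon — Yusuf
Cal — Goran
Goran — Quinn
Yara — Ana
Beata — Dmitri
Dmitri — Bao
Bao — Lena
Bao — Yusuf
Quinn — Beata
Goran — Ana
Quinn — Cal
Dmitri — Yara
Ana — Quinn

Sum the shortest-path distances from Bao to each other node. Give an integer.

18

Distances from Bao: Ana:2, Beata:2, Cal:2, Dmitri:1, Goran:1, Jon:2, Lena:1, Pia:1, Quinn:1, Tara:2, Yara:2, Yusuf:1.
Sum = 2 + 2 + 2 + 1 + 1 + 2 + 1 + 1 + 1 + 2 + 2 + 1 = 18.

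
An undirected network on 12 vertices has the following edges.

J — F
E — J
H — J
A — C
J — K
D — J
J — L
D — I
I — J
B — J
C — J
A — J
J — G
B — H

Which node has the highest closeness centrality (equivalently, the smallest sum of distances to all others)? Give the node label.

Farness (sum of distances to all others) for each node — A:20, B:20, C:20, D:20, E:21, F:21, G:21, H:20, I:20, J:11, K:21, L:21.
The smallest farness is 11, for J, so J has the highest closeness.

J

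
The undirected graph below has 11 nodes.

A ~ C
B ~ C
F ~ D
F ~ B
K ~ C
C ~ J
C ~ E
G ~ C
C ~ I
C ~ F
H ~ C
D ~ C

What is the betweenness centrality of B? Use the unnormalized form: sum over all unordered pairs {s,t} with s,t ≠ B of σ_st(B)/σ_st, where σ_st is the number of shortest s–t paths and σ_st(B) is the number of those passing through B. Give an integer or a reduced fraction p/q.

No shortest path between any pair of other nodes passes through B.
Summing the contributions gives betweenness(B) = 0.

0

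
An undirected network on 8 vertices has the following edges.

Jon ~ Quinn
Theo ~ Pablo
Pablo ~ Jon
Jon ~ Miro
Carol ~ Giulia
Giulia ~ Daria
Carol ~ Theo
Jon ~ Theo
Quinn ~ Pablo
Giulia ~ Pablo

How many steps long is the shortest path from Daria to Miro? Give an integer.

4

One shortest route is Daria – Giulia – Pablo – Jon – Miro, which uses 4 edges, and at distance 3 from Daria we only reach {Jon, Quinn, Theo}, which does not include Miro. So d(Daria,Miro) = 4.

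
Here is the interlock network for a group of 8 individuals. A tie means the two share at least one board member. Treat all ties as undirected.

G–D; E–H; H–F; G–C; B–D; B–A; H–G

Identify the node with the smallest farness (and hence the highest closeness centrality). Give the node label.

Farness (sum of distances to all others) for each node — A:24, B:18, C:18, D:14, E:20, F:20, G:12, H:14.
The smallest farness is 12, for G, so G has the highest closeness.

G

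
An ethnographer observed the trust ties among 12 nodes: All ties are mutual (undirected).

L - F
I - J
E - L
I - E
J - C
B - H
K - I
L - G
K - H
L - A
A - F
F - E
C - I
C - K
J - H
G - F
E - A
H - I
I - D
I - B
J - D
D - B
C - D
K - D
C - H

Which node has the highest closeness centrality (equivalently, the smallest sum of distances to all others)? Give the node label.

I

Farness (sum of distances to all others) for each node — A:25, B:24, C:22, D:22, E:18, F:24, G:33, H:22, I:16, J:23, K:23, L:24.
The smallest farness is 16, for I, so I has the highest closeness.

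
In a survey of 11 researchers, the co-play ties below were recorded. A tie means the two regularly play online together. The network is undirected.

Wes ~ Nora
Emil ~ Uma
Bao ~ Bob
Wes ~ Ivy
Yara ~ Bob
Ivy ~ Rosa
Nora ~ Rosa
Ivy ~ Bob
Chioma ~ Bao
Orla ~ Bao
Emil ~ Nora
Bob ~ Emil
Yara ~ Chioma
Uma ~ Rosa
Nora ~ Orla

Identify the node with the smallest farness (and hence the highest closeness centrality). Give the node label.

Farness (sum of distances to all others) for each node — Bao:20, Bob:16, Chioma:27, Emil:18, Ivy:19, Nora:18, Orla:21, Rosa:21, Uma:24, Wes:23, Yara:23.
The smallest farness is 16, for Bob, so Bob has the highest closeness.

Bob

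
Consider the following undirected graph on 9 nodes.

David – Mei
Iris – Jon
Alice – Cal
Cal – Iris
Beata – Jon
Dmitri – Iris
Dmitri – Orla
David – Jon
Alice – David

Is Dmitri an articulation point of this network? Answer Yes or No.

Removing Dmitri leaves {Alice, Beata, Cal, David, Iris, Jon, and Mei} with no path to {Orla}, so the network splits into 2 components. Dmitri is a cut vertex.

Yes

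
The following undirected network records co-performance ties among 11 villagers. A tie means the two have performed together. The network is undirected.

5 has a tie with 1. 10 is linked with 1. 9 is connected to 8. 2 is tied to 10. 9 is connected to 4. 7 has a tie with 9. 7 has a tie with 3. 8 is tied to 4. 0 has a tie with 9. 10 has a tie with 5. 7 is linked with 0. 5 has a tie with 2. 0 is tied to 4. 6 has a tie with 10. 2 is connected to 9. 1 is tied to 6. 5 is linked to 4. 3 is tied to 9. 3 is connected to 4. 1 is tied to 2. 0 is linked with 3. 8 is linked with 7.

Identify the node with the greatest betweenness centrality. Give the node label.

Unnormalized betweenness of each node: 0:9/20, 1:4, 2:56/5, 3:9/20, 4:142/15, 5:8, 6:0, 7:2/3, 8:9/20, 9:799/60, 10:4.
9 has the largest value, 799/60, making it the main broker — the node through which the most shortest paths run.

9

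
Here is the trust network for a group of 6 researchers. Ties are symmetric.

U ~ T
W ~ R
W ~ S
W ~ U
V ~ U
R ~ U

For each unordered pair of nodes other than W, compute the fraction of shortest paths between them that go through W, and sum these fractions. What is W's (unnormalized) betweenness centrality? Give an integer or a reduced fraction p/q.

Pairs whose geodesics pass through W — S–T: 1; S–R: 1; S–U: 1; S–V: 1.
All other pairs contribute 0.
Summing the contributions gives betweenness(W) = 4.

4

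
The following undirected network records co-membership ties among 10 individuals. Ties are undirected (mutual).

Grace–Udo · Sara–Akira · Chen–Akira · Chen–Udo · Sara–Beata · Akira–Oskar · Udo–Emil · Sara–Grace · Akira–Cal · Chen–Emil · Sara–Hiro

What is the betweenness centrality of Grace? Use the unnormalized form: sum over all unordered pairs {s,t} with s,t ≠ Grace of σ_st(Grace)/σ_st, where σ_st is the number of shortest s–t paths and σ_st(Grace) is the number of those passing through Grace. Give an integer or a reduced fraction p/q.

9/2

Pairs whose geodesics pass through Grace — Emil–Sara: 1/2; Emil–Beata: 1/2; Emil–Hiro: 1/2; Sara–Udo: 1; Beata–Udo: 1; Udo–Hiro: 1.
All other pairs contribute 0.
Summing the contributions gives betweenness(Grace) = 9/2.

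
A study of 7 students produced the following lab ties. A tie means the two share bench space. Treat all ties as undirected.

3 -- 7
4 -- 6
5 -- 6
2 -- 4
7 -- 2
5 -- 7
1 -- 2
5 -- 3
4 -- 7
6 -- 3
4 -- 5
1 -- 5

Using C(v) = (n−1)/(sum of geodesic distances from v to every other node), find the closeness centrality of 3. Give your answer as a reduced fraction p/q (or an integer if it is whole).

2/3

Distances from 3: 1:2, 2:2, 4:2, 5:1, 6:1, 7:1. Sum = 9.
n = 7, so closeness = 6/9 = 2/3.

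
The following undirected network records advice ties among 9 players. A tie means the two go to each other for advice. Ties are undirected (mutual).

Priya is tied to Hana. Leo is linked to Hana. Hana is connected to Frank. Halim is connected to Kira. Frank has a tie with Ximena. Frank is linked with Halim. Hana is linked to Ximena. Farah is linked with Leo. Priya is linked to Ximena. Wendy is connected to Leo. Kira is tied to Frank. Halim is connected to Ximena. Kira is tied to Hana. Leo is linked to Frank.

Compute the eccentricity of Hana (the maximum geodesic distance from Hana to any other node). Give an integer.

2

Distances from Hana: Farah:2, Frank:1, Halim:2, Kira:1, Leo:1, Priya:1, Wendy:2, Ximena:1.
The largest is 2 (to Halim, Farah, and Wendy), so the eccentricity of Hana is 2.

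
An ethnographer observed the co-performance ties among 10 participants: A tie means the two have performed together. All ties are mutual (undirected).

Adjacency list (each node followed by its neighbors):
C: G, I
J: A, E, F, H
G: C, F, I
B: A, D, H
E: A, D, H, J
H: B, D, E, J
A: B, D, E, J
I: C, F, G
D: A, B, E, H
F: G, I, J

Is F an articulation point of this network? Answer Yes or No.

Removing F leaves {C, G, and I} with no path to {A, B, D, E, H, and J}, so the network splits into 2 components. F is a cut vertex.

Yes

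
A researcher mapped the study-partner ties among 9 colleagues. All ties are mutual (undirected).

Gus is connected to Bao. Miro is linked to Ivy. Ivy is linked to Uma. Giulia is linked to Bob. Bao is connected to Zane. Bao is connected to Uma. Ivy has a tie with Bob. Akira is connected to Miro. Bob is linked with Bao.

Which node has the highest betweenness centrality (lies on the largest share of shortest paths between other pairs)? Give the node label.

Bao

Unnormalized betweenness of each node: Akira:0, Bao:14, Bob:23/2, Giulia:0, Gus:0, Ivy:13, Miro:7, Uma:9/2, Zane:0.
Bao has the largest value, 14, making it the main broker — the node through which the most shortest paths run.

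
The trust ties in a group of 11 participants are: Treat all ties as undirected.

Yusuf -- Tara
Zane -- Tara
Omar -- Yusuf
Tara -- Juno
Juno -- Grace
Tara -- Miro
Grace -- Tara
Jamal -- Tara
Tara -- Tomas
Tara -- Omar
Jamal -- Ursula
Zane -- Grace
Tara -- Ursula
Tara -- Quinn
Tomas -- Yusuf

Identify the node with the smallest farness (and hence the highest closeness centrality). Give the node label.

Farness (sum of distances to all others) for each node — Grace:17, Jamal:18, Juno:18, Miro:19, Omar:18, Quinn:19, Tara:10, Tomas:18, Ursula:18, Yusuf:17, Zane:18.
The smallest farness is 10, for Tara, so Tara has the highest closeness.

Tara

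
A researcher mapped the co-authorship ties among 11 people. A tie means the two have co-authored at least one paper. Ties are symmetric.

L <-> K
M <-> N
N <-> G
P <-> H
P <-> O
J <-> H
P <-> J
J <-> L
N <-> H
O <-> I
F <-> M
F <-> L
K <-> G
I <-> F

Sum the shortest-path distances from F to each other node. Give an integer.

Distances from F: G:3, H:3, I:1, J:2, K:2, L:1, M:1, N:2, O:2, P:3.
Sum = 3 + 3 + 1 + 2 + 2 + 1 + 1 + 2 + 2 + 3 = 20.

20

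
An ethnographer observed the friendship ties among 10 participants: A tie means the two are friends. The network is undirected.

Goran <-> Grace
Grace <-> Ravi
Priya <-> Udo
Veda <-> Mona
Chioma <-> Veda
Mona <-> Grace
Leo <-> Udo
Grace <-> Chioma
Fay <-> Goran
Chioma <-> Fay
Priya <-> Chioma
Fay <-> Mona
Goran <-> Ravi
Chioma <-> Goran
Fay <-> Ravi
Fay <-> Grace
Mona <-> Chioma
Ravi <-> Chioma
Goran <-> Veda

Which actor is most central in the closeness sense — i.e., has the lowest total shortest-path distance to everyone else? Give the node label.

Chioma

Farness (sum of distances to all others) for each node — Chioma:12, Fay:16, Goran:16, Grace:16, Leo:30, Mona:17, Priya:16, Ravi:17, Udo:22, Veda:18.
The smallest farness is 12, for Chioma, so Chioma has the highest closeness.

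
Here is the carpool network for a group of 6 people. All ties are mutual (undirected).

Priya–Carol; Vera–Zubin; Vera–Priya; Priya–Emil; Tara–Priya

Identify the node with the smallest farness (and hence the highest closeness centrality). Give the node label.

Priya

Farness (sum of distances to all others) for each node — Carol:10, Emil:10, Priya:6, Tara:10, Vera:8, Zubin:12.
The smallest farness is 6, for Priya, so Priya has the highest closeness.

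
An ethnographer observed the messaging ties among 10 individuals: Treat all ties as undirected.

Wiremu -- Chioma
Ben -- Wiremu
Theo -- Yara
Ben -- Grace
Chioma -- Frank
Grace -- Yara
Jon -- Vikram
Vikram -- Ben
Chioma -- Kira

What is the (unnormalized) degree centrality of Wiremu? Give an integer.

2

Wiremu is directly tied to Ben and Chioma. That is 2 neighbors, so the degree of Wiremu is 2.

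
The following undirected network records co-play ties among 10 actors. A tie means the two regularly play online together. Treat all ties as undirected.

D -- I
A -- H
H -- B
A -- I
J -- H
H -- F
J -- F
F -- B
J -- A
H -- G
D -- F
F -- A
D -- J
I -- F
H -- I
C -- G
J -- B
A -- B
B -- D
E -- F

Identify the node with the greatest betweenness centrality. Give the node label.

Unnormalized betweenness of each node: A:1/2, B:1, C:0, D:1/2, E:0, F:19/2, G:8, H:29/2, I:1, J:1.
H has the largest value, 29/2, making it the main broker — the node through which the most shortest paths run.

H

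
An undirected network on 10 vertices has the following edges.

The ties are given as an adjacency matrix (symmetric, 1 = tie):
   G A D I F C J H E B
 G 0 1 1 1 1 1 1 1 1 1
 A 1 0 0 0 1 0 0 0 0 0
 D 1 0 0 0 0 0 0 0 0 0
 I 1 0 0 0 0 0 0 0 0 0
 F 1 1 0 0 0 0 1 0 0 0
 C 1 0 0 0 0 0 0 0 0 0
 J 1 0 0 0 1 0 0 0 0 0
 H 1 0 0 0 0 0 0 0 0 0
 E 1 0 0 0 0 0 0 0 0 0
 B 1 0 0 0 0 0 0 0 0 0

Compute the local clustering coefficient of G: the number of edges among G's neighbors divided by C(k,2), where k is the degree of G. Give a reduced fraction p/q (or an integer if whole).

G's neighbors: A, B, C, D, E, F, H, I, and J (k = 9).
Possible neighbor pairs: C(9,2) = 36. Edges among them: A–F, F–J → e = 2.
Clustering(G) = 2/36 = 1/18.

1/18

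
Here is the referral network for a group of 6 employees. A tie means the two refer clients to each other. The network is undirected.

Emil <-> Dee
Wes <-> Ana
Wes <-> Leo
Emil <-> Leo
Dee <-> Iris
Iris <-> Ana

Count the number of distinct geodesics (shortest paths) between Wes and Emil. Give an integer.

The shortest distance is 2, and the only length-2 path is Wes–Leo–Emil. So there is exactly 1 shortest path.

1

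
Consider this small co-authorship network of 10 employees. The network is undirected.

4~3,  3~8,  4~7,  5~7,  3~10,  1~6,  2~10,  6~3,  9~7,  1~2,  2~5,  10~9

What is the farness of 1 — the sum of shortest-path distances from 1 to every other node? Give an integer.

20

Distances from 1: 2:1, 3:2, 4:3, 5:2, 6:1, 7:3, 8:3, 9:3, 10:2.
Sum = 1 + 2 + 3 + 2 + 1 + 3 + 3 + 3 + 2 = 20.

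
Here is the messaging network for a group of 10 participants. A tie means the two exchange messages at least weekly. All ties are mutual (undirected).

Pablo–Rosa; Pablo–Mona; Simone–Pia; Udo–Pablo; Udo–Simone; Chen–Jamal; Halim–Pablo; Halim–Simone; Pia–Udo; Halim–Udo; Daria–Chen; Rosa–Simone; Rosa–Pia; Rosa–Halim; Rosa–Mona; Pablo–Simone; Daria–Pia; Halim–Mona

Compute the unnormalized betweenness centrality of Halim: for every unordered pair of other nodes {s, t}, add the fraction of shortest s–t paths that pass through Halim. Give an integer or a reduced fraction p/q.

13/12

Pairs whose geodesics pass through Halim — Udo–Mona: 1/2; Udo–Rosa: 1/4; Mona–Simone: 1/3.
All other pairs contribute 0.
Summing the contributions gives betweenness(Halim) = 13/12.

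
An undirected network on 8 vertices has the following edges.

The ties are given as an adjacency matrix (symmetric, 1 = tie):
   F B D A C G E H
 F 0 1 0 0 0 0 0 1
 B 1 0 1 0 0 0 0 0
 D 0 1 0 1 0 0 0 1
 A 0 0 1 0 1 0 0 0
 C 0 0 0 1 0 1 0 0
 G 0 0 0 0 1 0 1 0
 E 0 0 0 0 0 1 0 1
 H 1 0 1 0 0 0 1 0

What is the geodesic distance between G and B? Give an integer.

One shortest route is G – E – H – F – B, which uses 4 edges, and at distance 3 from G we only reach {D, F}, which does not include B. So d(G,B) = 4.

4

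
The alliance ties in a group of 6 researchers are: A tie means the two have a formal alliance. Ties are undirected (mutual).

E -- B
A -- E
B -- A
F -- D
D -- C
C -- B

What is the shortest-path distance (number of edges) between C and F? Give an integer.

One shortest route is C – D – F, which uses 2 edges, and C and F are not directly tied, so nothing shorter exists. So d(C,F) = 2.

2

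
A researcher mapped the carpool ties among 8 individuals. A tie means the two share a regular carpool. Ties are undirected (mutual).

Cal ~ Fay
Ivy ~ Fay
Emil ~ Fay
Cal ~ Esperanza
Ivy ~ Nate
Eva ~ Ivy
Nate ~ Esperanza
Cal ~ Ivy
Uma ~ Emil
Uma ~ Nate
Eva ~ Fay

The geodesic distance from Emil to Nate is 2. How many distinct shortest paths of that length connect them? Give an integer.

1

The shortest distance is 2, and the only length-2 path is Emil–Uma–Nate. So there is exactly 1 shortest path.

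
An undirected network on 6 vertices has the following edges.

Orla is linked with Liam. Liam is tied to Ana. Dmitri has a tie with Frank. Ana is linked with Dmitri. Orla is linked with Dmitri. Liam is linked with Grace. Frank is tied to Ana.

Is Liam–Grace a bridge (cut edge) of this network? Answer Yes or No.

Yes

Without the Liam–Grace edge there is no alternate route between Liam and Grace, so the network disconnects. It is a bridge.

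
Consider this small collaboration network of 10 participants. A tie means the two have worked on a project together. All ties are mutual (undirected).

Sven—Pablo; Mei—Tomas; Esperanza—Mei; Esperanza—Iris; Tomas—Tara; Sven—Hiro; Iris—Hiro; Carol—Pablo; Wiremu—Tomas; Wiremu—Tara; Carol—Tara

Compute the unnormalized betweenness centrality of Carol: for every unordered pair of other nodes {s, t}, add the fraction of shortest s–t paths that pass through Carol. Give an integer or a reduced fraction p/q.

17/2

Pairs whose geodesics pass through Carol — Mei–Pablo: 1; Hiro–Tara: 1; Hiro–Wiremu: 1/2; Sven–Tara: 1; Sven–Wiremu: 1; Sven–Tomas: 1; Pablo–Tara: 1; Pablo–Wiremu: 1; Pablo–Tomas: 1.
All other pairs contribute 0.
Summing the contributions gives betweenness(Carol) = 17/2.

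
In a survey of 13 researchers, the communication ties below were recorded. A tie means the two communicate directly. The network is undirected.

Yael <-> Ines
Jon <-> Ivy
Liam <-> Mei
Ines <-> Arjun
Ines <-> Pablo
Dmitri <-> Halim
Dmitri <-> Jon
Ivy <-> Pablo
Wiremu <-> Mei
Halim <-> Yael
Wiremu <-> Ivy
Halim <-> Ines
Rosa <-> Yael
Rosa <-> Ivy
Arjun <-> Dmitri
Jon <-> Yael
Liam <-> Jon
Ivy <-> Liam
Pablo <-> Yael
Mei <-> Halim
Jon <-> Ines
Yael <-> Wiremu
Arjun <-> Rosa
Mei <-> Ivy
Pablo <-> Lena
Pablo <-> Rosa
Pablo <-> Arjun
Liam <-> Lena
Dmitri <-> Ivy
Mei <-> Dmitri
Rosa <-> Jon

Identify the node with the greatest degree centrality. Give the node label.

Degrees — Arjun:4, Dmitri:5, Halim:4, Ines:5, Ivy:7, Jon:6, Lena:2, Liam:4, Mei:5, Pablo:6, Rosa:5, Wiremu:3, Yael:6.
The maximum is 7, attained only by Ivy.

Ivy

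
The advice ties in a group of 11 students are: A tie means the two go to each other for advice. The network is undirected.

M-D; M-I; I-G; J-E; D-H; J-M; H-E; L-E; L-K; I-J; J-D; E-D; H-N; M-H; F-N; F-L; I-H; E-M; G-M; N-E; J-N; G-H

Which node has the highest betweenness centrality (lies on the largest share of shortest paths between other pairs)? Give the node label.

Unnormalized betweenness of each node: D:1/5, E:223/15, F:1, G:0, H:15/2, I:7/10, J:7/2, K:0, L:10, M:121/30, N:31/5.
E has the largest value, 223/15, making it the main broker — the node through which the most shortest paths run.

E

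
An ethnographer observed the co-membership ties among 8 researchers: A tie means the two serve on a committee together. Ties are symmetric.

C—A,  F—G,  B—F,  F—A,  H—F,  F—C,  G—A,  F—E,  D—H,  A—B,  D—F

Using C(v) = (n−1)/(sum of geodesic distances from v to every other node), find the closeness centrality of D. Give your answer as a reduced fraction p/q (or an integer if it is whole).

7/12

Distances from D: A:2, B:2, C:2, E:2, F:1, G:2, H:1. Sum = 12.
n = 8, so closeness = 7/12.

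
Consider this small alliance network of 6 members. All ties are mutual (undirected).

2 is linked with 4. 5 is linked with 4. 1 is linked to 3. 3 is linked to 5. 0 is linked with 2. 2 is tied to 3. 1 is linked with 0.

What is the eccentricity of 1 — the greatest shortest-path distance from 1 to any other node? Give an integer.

Distances from 1: 0:1, 2:2, 3:1, 4:3, 5:2.
The largest is 3 (to 4), so the eccentricity of 1 is 3.

3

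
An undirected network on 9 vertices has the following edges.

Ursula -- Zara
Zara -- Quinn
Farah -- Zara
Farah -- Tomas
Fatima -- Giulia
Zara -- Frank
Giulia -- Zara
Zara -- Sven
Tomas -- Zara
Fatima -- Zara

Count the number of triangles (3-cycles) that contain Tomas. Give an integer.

1

Tomas's neighbors: Farah and Zara.
Neighbor pairs that are themselves tied: Tomas–Farah–Zara. Each forms one triangle with Tomas, for 1 in total.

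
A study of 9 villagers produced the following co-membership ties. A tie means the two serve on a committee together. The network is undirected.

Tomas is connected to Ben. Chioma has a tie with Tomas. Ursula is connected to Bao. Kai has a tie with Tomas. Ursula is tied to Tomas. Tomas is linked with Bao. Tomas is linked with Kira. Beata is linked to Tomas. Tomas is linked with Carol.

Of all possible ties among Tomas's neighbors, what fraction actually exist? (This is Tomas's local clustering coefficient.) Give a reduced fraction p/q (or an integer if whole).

1/28

Tomas's neighbors: Bao, Beata, Ben, Carol, Chioma, Kai, Kira, and Ursula (k = 8).
Possible neighbor pairs: C(8,2) = 28. Edges among them: Bao–Ursula → e = 1.
Clustering(Tomas) = 1/28.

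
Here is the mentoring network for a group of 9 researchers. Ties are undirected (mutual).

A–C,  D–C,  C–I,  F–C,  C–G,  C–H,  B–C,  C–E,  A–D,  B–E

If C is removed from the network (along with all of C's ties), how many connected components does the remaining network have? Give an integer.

Without C, the remaining ties split the others into: {A, D}; {B, E}; {I}; {H}; {G}; {F}.
That's 6 separate components.

6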